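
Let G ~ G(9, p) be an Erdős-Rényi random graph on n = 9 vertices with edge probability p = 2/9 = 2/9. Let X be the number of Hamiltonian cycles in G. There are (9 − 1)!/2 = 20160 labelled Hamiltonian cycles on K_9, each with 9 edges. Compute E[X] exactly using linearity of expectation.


K_9 has (9 − 1)!/2 = 20160 labelled Hamiltonian cycles.
For each such Hamiltonian cycle H, let X_H = 1 if all 9 edges of H are present in G. Then P[X_H = 1] = p^{9} = (2/9)^{9} = 512/387420489.
Summing the indicators: E[X] = Σ_H E[X_H] = 20160 · p^{9} = 20160 · 512/387420489 = 1146880/43046721.
Numerically: E[X] ≈ 0.0266427.

E[X] = 20160 · (2/9)^{9} = 1146880/43046721 ≈ 0.0266427.


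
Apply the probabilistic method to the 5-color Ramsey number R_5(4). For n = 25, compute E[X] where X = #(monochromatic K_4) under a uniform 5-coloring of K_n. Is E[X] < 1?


E[X] = C(25, 4) · 5^{1 − 6} = 12650 · 5^{−5} = 12650/3125.
As a reduced fraction: E[X] = 506/125 ≈ 4.0480000.
Is E[X] < 1? NO.
Since E[X] ≥ 1, the first-moment bound is inconclusive at n = 25; it does NOT by itself certify R_5(4) > 25.

E[X] = 506/125 ≈ 4.0480000; E[X] ≥ 1; first-moment method inconclusive here.


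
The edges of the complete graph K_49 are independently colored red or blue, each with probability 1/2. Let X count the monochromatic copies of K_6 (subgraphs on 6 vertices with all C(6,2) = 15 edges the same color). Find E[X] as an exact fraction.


Let X = Σ_S X_S over the C(49, 6) = 13983816 subsets S of size 6, where X_S = 1 if the K_6 on S is monochromatic.
For a fixed S, the K_6 on S has C(6, 2) = 15 edges. P[all 15 edges red] = (1/2)^15, and likewise for blue, so P[monochromatic] = 2·(1/2)^15 = 2^{1 − 15} = 1/16384.
By linearity of expectation: E[X] = C(49, 6) · 2^{1 − 15} = 13983816 · 1/16384 = 1747977/2048.
Numerically: E[X] ≈ 853.5044.

E[X] = C(49,6)·2^(1−C(6,2)) = 1747977/2048 ≈ 853.5044.


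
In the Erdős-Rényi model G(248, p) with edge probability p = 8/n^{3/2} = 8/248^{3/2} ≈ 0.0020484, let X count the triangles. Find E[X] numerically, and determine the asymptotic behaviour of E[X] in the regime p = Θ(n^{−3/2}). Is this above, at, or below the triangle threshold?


Number of potential triangles: C(248, 3) = 2511496.
Each occurs with probability p³ ≈ (0.0020484)³ ≈ 8.5948321e-09.
By linearity: E[X] = C(248, 3)·p³ ≈ 2511496 · 8.5948321e-09 ≈ 0.02159.
Since α = 3/2 > 1, p = c/n^{3/2} = o(1/n) is below the triangle threshold p ~ 1/n. Asymptotically E[X] ~ (c³/6)·n^{3(1−α)} = (8³/6)·n^{-1.5} → 0, so by Markov's inequality G has no triangles w.h.p.

E[X] ≈ 0.02159; in regime p = Θ(1/n^{3/2}) E[X] tends to 0 (below the triangle threshold p ~ 1/n).


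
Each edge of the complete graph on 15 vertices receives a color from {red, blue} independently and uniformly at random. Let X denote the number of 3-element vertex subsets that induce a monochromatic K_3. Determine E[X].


Let X = Σ_S X_S over the C(15, 3) = 455 subsets S of size 3, where X_S = 1 if the K_3 on S is monochromatic.
For a fixed S, the K_3 on S has C(3, 2) = 3 edges. P[all 3 edges red] = (1/2)^3, and likewise for blue, so P[monochromatic] = 2·(1/2)^3 = 2^{1 − 3} = 1/4.
By linearity: E[X] = C(15, 3) · 2^{1 − 3} = 455 · 1/4 = 455/4.
Numerically: E[X] ≈ 113.750000.

E[X] = C(15,3)·2^(1−C(3,2)) = 455/4 ≈ 113.750000.


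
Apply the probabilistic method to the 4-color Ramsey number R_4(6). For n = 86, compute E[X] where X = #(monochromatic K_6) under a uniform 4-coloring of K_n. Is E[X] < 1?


E[X] = C(86, 6) · 4^{1 − 15} = 470155077 · 4^{−14} = 470155077/268435456.
As a reduced fraction: E[X] = 470155077/268435456 ≈ 1.751464.
Is E[X] < 1? NO.
Since E[X] ≥ 1, the first-moment bound is inconclusive at n = 86; it does NOT by itself certify R_4(6) > 86.

E[X] = 470155077/268435456 ≈ 1.751464; E[X] ≥ 1; first-moment method inconclusive here.


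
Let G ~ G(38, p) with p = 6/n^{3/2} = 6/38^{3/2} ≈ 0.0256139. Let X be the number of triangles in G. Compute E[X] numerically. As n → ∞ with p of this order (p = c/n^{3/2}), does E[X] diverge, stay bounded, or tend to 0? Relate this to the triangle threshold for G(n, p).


Number of potential triangles: C(38, 3) = 8436.
Each occurs with probability p³ ≈ (0.0256139)³ ≈ 1.68045763e-05.
By linearity: E[X] = C(38, 3)·p³ ≈ 8436 · 1.68045763e-05 ≈ 0.141763.
Since α = 3/2 > 1, p = c/n^{3/2} = o(1/n) is below the triangle threshold p ~ 1/n. Asymptotically E[X] ~ (c³/6)·n^{3(1−α)} = (6³/6)·n^{-1.5} → 0, so by Markov's inequality G has no triangles w.h.p.

E[X] ≈ 0.141763; in regime p = Θ(1/n^{3/2}) E[X] tends to 0 (below the triangle threshold p ~ 1/n).


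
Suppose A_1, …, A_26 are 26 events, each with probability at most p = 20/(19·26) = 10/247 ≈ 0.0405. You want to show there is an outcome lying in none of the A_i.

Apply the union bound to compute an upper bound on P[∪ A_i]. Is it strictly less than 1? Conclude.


Union bound: P[∪_{i=1}^{26} A_i] ≤ Σ_i P[A_i] ≤ 26·p = 26·(10/247) = 20/19.
Numerically: 20/19 ≈ 1.0526.
Is 20/19 < 1? NO.
Since the bound 20/19 is ≥ 1, the union bound is uninformative here; it does NOT by itself certify existence.

26·p = 20/19 ≈ 1.0526; existence NOT certified by the union bound.


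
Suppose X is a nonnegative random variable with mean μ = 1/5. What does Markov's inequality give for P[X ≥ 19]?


μ = E[X] = 1/5, a = 19.
Markov: P[X ≥ 19] ≤ μ/a = (1/5)/19 = 1/95.
Numerically: ≈ 0.0105.
(Since a = 19 > μ = 0.2000, the bound 1/95 is < 1 and informative.)

P[X ≥ 19] ≤ 1/95 ≈ 0.0105.


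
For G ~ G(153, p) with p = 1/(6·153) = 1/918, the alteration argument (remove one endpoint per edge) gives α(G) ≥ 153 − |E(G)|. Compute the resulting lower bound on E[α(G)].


E[|E(G)|] = C(153, 2)·p = 11628 · (1/918) = 38/3.
E[α(G)] ≥ n − E[|E(G)|] = 153 − 38/3 = 421/3.
Numerically: ≈ 140.33333.
(This is only a lower bound; the true E[α(G)] may be larger.)

E[α(G)] ≥ 421/3 ≈ 140.33333.


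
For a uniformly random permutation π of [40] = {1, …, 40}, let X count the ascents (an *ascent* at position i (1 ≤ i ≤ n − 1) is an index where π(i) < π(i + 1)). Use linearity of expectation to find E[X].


Write X = Σ X_I over i = 1, …, 39, with X_I the indicator of one ascent.
There are 39 indicators.
For each fixed i, the pair (π(i), π(i+1)) is a uniformly random ordered pair of distinct values from {1, …, 40}; by symmetry P[π(i) < π(i+1)] = 1/2.
By linearity: E[X] = 39 · (1/2) = (40 − 1) · (1/2) = 39/2 ≈ 19.500.

E[X] = 39/2 = 19.500.


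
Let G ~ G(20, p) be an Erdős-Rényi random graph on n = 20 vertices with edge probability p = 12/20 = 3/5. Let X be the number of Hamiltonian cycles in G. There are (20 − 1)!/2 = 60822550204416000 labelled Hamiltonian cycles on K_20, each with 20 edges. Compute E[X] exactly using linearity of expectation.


K_20 has (20 − 1)!/2 = 60822550204416000 labelled Hamiltonian cycles.
For each such Hamiltonian cycle H, let X_H = 1 if all 20 edges of H are present in G. Then P[X_H = 1] = p^{20} = (3/5)^{20} = 3486784401/95367431640625.
By linearity of expectation: E[X] = Σ_H E[X_H] = 60822550204416000 · p^{20} = 60822550204416000 · 3486784401/95367431640625 = 1696600954254376560918528/762939453125.
Numerically: E[X] ≈ 2.224e+12.

E[X] = 60822550204416000 · (3/5)^{20} = 1696600954254376560918528/762939453125 ≈ 2.224e+12.


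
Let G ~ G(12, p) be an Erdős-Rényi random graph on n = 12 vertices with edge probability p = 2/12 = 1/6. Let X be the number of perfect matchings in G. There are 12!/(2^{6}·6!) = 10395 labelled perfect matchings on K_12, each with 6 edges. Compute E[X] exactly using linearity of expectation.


K_12 has 12!/(2^{6}·6!) = 10395 labelled perfect matchings.
For each such perfect matching H, let X_H = 1 if all 6 edges of H are present in G. Then P[X_H = 1] = p^{6} = (1/6)^{6} = 1/46656.
By linearity of expectation: E[X] = Σ_H E[X_H] = 10395 · p^{6} = 10395 · 1/46656 = 385/1728.
Numerically: E[X] ≈ 0.222801.

E[X] = 10395 · (1/6)^{6} = 385/1728 ≈ 0.222801.


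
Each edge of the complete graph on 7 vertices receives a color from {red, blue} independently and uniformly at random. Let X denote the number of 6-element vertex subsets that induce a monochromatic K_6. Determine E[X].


Let X = Σ_S X_S over the C(7, 6) = 7 subsets S of size 6, where X_S = 1 if the K_6 on S is monochromatic.
For a fixed S, the K_6 on S has C(6, 2) = 15 edges. P[all 15 edges red] = (1/2)^15, and likewise for blue, so P[monochromatic] = 2·(1/2)^15 = 2^{1 − 15} = 1/16384.
By linearity of expectation: E[X] = C(7, 6) · 2^{1 − 15} = 7 · 1/16384 = 7/16384.
Numerically: E[X] ≈ 0.0004.

E[X] = C(7,6)·2^(1−C(6,2)) = 7/16384 ≈ 0.0004.


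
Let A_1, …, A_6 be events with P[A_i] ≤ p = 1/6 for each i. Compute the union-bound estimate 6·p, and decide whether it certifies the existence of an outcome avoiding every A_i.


Union bound: P[∪_{i=1}^{6} A_i] ≤ Σ_i P[A_i] ≤ 6·p = 6·(1/6) = 1.
Numerically: 1 ≈ 1.0000000.
Is 1 < 1? NO.
Since the bound 1 is ≥ 1, the union bound is uninformative here; it does NOT by itself certify existence.

6·p = 1 ≈ 1.0000000; existence NOT certified by the union bound.


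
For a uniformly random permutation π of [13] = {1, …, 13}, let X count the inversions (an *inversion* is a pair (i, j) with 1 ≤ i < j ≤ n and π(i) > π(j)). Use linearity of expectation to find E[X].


Write X = Σ X_I over the C(13, 2) = 78 pairs i < j, with X_I the indicator of one inversion.
There are 78 indicators.
For each fixed pair i < j, the values π(i) and π(j) are two distinct elements of {1, …, 13} in uniformly random order; by symmetry P[π(i) > π(j)] = 1/2.
By linearity: E[X] = 78 · (1/2) = C(13, 2) · (1/2) = 78/2 = 39 ≈ 39.0000.

E[X] = 39 = 39.0000.


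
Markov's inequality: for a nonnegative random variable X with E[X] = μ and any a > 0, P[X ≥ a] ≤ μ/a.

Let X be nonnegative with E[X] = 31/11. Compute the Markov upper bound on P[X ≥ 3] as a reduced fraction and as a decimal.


μ = E[X] = 31/11, a = 3.
Markov: P[X ≥ 3] ≤ μ/a = (31/11)/3 = 31/33.
Numerically: ≈ 0.939.
(Since a = 3 > μ = 2.818, the bound 31/33 is < 1 and informative.)

P[X ≥ 3] ≤ 31/33 ≈ 0.939.


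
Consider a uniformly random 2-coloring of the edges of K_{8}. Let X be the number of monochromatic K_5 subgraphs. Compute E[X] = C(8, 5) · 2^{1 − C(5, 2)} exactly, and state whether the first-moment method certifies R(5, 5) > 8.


E[X] = C(8, 5) · 2^{1 − 10} = 56 · 2^{−9} = 56/512.
As a reduced fraction: E[X] = 7/64 ≈ 0.1093750.
Is E[X] < 1? YES.
Since E[X] < 1, there exists a 2-coloring of K_{8} with no monochromatic K_5; hence R(5, 5) > 8.

E[X] = 7/64 ≈ 0.1093750; E[X] < 1, so R(5, 5) > 8.


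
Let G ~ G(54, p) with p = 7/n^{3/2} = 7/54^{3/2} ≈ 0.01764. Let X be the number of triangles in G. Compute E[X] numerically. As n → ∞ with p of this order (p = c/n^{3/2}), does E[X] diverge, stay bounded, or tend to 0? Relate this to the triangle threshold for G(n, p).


Number of potential triangles: C(54, 3) = 24804.
Each occurs with probability p³ ≈ (0.01764)³ ≈ 5.4893662e-06.
By linearity: E[X] = C(54, 3)·p³ ≈ 24804 · 5.4893662e-06 ≈ 0.13616.
Since α = 3/2 > 1, p = c/n^{3/2} = o(1/n) is below the triangle threshold p ~ 1/n. Asymptotically E[X] ~ (c³/6)·n^{3(1−α)} = (7³/6)·n^{-1.5} → 0, so by Markov's inequality G has no triangles w.h.p.

E[X] ≈ 0.13616; in regime p = Θ(1/n^{3/2}) E[X] tends to 0 (below the triangle threshold p ~ 1/n).


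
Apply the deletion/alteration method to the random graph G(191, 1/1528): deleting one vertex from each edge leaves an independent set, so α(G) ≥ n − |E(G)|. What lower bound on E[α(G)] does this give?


E[|E(G)|] = C(191, 2)·p = 18145 · (1/1528) = 95/8.
E[α(G)] ≥ n − E[|E(G)|] = 191 − 95/8 = 1433/8.
Numerically: ≈ 179.125000.
(This is only a lower bound; the true E[α(G)] may be larger.)

E[α(G)] ≥ 1433/8 ≈ 179.125000.


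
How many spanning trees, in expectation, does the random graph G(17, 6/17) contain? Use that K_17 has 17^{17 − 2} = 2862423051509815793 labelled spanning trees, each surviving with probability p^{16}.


K_17 has 17^{17 − 2} = 2862423051509815793 labelled spanning trees.
For each such spanning tree H, let X_H = 1 if all 16 edges of H are present in G. Then P[X_H = 1] = p^{16} = (6/17)^{16} = 2821109907456/48661191875666868481.
By linearity: E[X] = Σ_H E[X_H] = 2862423051509815793 · p^{16} = 2862423051509815793 · 2821109907456/48661191875666868481 = 2821109907456/17.
Numerically: E[X] ≈ 1.65948e+11.

E[X] = 2862423051509815793 · (6/17)^{16} = 2821109907456/17 ≈ 1.65948e+11.


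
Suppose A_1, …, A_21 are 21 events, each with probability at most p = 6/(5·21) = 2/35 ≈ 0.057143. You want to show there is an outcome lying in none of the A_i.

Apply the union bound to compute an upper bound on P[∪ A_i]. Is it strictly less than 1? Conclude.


Union bound: P[∪_{i=1}^{21} A_i] ≤ Σ_i P[A_i] ≤ 21·p = 21·(2/35) = 6/5.
Numerically: 6/5 ≈ 1.200000.
Is 6/5 < 1? NO.
Since the bound 6/5 is ≥ 1, the union bound is uninformative here; it does NOT by itself certify existence.

21·p = 6/5 ≈ 1.200000; existence NOT certified by the union bound.


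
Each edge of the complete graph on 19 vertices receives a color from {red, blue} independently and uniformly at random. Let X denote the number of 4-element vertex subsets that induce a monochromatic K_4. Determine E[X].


Let X = Σ_S X_S over the C(19, 4) = 3876 subsets S of size 4, where X_S = 1 if the K_4 on S is monochromatic.
For a fixed S, the K_4 on S has C(4, 2) = 6 edges. P[all 6 edges red] = (1/2)^6, and likewise for blue, so P[monochromatic] = 2·(1/2)^6 = 2^{1 − 6} = 1/32.
By linearity: E[X] = C(19, 4) · 2^{1 − 6} = 3876 · 1/32 = 969/8.
Numerically: E[X] ≈ 121.125000.

E[X] = C(19,4)·2^(1−C(4,2)) = 969/8 ≈ 121.125000.


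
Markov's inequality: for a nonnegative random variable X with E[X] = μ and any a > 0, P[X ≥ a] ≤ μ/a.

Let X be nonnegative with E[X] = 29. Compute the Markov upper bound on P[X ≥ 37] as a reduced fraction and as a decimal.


μ = E[X] = 29, a = 37.
Markov: P[X ≥ 37] ≤ μ/a = (29)/37 = 29/37.
Numerically: ≈ 0.784.
(Since a = 37 > μ = 29.000, the bound 29/37 is < 1 and informative.)

P[X ≥ 37] ≤ 29/37 ≈ 0.784.


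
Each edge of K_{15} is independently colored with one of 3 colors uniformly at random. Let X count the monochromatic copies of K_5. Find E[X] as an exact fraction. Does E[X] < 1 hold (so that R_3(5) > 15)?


E[X] = C(15, 5) · 3^{1 − 10} = 3003 · 3^{−9} = 3003/19683.
As a reduced fraction: E[X] = 1001/6561 ≈ 0.1526.
Is E[X] < 1? YES.
Since E[X] < 1, there exists a 3-coloring of K_{15} with no monochromatic K_5; hence R_3(5) > 15.

E[X] = 1001/6561 ≈ 0.1526; E[X] < 1, so R_3(5) > 15.


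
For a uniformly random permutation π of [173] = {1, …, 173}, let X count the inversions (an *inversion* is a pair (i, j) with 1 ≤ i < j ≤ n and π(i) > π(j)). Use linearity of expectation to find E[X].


Write X = Σ X_I over the C(173, 2) = 14878 pairs i < j, with X_I the indicator of one inversion.
There are 14878 indicators.
For each fixed pair i < j, the values π(i) and π(j) are two distinct elements of {1, …, 173} in uniformly random order; by symmetry P[π(i) > π(j)] = 1/2.
By linearity: E[X] = 14878 · (1/2) = C(173, 2) · (1/2) = 14878/2 = 7439 ≈ 7439.00000.

E[X] = 7439 = 7439.00000.


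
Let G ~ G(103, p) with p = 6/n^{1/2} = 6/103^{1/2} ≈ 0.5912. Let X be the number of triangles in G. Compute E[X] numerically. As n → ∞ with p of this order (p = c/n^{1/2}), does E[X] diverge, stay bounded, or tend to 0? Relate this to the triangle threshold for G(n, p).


Number of potential triangles: C(103, 3) = 176851.
Each occurs with probability p³ ≈ (0.5912)³ ≈ 2.0663216e-01.
By linearity: E[X] = C(103, 3)·p³ ≈ 176851 · 2.0663216e-01 ≈ 36543.10401.
Since α = 1/2 < 1, p = c/n^{1/2} ≫ 1/n is above the triangle threshold p ~ 1/n. Asymptotically E[X] ~ (c³/6)·n^{3(1−α)} = (6³/6)·n^{1.5} → ∞; triangles are abundant w.h.p.

E[X] ≈ 36543.10401; in regime p = Θ(1/n^{1/2}) E[X] diverges (above the triangle threshold p ~ 1/n).


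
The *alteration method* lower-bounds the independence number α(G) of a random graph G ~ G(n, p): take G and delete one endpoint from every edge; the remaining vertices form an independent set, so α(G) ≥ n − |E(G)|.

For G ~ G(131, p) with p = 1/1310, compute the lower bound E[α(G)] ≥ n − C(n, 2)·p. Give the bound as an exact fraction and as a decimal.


E[|E(G)|] = C(131, 2)·p = 8515 · (1/1310) = 13/2.
E[α(G)] ≥ n − E[|E(G)|] = 131 − 13/2 = 249/2.
Numerically: ≈ 124.500.
(This is only a lower bound; the true E[α(G)] may be larger.)

E[α(G)] ≥ 249/2 ≈ 124.500.


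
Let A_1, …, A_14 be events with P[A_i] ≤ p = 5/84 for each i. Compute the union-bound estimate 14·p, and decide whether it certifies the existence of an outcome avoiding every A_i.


Union bound: P[∪_{i=1}^{14} A_i] ≤ Σ_i P[A_i] ≤ 14·p = 14·(5/84) = 5/6.
Numerically: 5/6 ≈ 0.8333.
Is 5/6 < 1? YES.
Since P[∪ A_i] ≤ 5/6 < 1, the complement has P[∩ A_i^c] ≥ 1 − 5/6 = 1/6 > 0, so some outcome avoids every A_i.

14·p = 5/6 ≈ 0.8333; existence CERTIFIED by the union bound.


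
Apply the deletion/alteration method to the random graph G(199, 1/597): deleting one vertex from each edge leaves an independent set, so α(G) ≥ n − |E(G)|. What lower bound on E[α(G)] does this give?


E[|E(G)|] = C(199, 2)·p = 19701 · (1/597) = 33.
E[α(G)] ≥ n − E[|E(G)|] = 199 − 33 = 166.
Numerically: ≈ 166.0000.
(This is only a lower bound; the true E[α(G)] may be larger.)

E[α(G)] ≥ 166 ≈ 166.0000.


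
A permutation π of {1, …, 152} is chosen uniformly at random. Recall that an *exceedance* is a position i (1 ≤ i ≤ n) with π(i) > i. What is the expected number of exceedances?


Write X = Σ_{i=1}^{152} X_i, where X_i = 1_{π(i) > i}.
For each fixed i, π(i) is uniform over {1, …, 152} (marginal of a uniform permutation), so P[π(i) > i] = (n − i)/n. Summing: Σ_{i=1}^{152} (n − i)/n = (0 + 1 + … + 151)/152 = 152(152 − 1)/(2·152) = (152 − 1)/2.
Hence E[X] = Σ_{i=1}^{152} (152 − i)/152 = 151/2 ≈ 75.5000.

E[X] = 151/2 = 75.5000.


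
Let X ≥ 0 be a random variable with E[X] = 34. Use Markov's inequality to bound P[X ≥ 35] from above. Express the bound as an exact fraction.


μ = E[X] = 34, a = 35.
Markov: P[X ≥ 35] ≤ μ/a = (34)/35 = 34/35.
Numerically: ≈ 0.9714.
(Since a = 35 > μ = 34.0000, the bound 34/35 is < 1 and informative.)

P[X ≥ 35] ≤ 34/35 ≈ 0.9714.


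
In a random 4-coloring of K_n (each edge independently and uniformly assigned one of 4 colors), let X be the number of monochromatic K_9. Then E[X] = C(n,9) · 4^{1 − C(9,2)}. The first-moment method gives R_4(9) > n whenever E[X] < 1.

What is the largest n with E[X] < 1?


We need C(n, 9) · 4^{1 − 36} < 1, i.e. C(n, 9) < 4^{36 − 1} = 1180591620717411303424.
Check values of n near the boundary:
  n = 909: C(909, 9) = 1122169012923711463931; 1122169012923711463931 < 1180591620717411303424? YES
  n = 910: C(910, 9) = 1133378248346922788210; 1133378248346922788210 < 1180591620717411303424? YES
  n = 911: C(911, 9) = 1144686900492291197405; 1144686900492291197405 < 1180591620717411303424? YES
  n = 912: C(912, 9) = 1156095740032081475120; 1156095740032081475120 < 1180591620717411303424? YES
  n = 913: C(913, 9) = 1167605542753639808390; 1167605542753639808390 < 1180591620717411303424? YES
  n = 914: C(914, 9) = 1179217089587653905932; 1179217089587653905932 < 1180591620717411303424? YES
  n = 915: C(915, 9) = 1190931166636537885130; 1190931166636537885130 < 1180591620717411303424? NO
  n = 916: C(916, 9) = 1202748565202942340440; 1202748565202942340440 < 1180591620717411303424? NO
  n = 917: C(917, 9) = 1214670081818390006810; 1214670081818390006810 < 1180591620717411303424? NO
The largest n with C(n, 9) < 1180591620717411303424 is n = 914 (where E[X] = 294804272396913476483/295147905179352825856 ≈ 0.99884). Hence R_4(9) > 914, i.e. R_4(9) ≥ 915.

Largest n = 914; hence R_4(9) > 914.


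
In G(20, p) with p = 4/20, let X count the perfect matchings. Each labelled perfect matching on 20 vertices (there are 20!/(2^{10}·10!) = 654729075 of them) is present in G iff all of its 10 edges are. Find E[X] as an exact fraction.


K_20 has 20!/(2^{10}·10!) = 654729075 labelled perfect matchings.
For each such perfect matching H, let X_H = 1 if all 10 edges of H are present in G. Then P[X_H = 1] = p^{10} = (1/5)^{10} = 1/9765625.
By linearity of expectation: E[X] = Σ_H E[X_H] = 654729075 · p^{10} = 654729075 · 1/9765625 = 26189163/390625.
Numerically: E[X] ≈ 67.04.

E[X] = 654729075 · (1/5)^{10} = 26189163/390625 ≈ 67.04.


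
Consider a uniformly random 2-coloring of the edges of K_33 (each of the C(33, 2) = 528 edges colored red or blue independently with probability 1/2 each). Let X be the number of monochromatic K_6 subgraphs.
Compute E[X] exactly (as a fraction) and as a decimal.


Let X = Σ_S X_S over the C(33, 6) = 1107568 subsets S of size 6, where X_S = 1 if the K_6 on S is monochromatic.
For a fixed S, the K_6 on S has C(6, 2) = 15 edges. P[all 15 edges red] = (1/2)^15, and likewise for blue, so P[monochromatic] = 2·(1/2)^15 = 2^{1 − 15} = 1/16384.
By linearity of expectation: E[X] = C(33, 6) · 2^{1 − 15} = 1107568 · 1/16384 = 69223/1024.
Numerically: E[X] ≈ 67.601.

E[X] = C(33,6)·2^(1−C(6,2)) = 69223/1024 ≈ 67.601.


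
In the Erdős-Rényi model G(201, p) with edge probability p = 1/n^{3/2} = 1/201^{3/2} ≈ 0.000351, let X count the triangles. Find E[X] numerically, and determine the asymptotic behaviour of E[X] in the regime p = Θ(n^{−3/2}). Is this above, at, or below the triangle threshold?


Number of potential triangles: C(201, 3) = 1333300.
Each occurs with probability p³ ≈ (0.000351)³ ≈ 4.32133e-11.
By linearity: E[X] = C(201, 3)·p³ ≈ 1333300 · 4.32133e-11 ≈ 0.000.
Since α = 3/2 > 1, p = c/n^{3/2} = o(1/n) is below the triangle threshold p ~ 1/n. Asymptotically E[X] ~ (c³/6)·n^{3(1−α)} = (1³/6)·n^{-1.5} → 0, so by Markov's inequality G has no triangles w.h.p.

E[X] ≈ 0.000; in regime p = Θ(1/n^{3/2}) E[X] tends to 0 (below the triangle threshold p ~ 1/n).


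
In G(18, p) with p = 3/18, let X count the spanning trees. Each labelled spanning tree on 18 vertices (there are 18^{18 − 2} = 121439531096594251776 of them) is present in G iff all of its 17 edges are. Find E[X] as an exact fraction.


K_18 has 18^{18 − 2} = 121439531096594251776 labelled spanning trees.
For each such spanning tree H, let X_H = 1 if all 17 edges of H are present in G. Then P[X_H = 1] = p^{17} = (1/6)^{17} = 1/16926659444736.
By linearity: E[X] = Σ_H E[X_H] = 121439531096594251776 · p^{17} = 121439531096594251776 · 1/16926659444736 = 14348907/2.
Numerically: E[X] ≈ 7.1745e+06.

E[X] = 121439531096594251776 · (1/6)^{17} = 14348907/2 ≈ 7.1745e+06.


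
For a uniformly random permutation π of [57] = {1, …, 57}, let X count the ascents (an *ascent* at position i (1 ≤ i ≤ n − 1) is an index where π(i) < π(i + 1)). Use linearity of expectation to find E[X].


Write X = Σ X_I over i = 1, …, 56, with X_I the indicator of one ascent.
There are 56 indicators.
For each fixed i, the pair (π(i), π(i+1)) is a uniformly random ordered pair of distinct values from {1, …, 57}; by symmetry P[π(i) < π(i+1)] = 1/2.
By linearity: E[X] = 56 · (1/2) = (57 − 1) · (1/2) = 28 ≈ 28.0000.

E[X] = 28 = 28.0000.


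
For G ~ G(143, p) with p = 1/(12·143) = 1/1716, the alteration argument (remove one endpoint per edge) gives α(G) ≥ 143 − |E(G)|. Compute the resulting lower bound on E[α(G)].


E[|E(G)|] = C(143, 2)·p = 10153 · (1/1716) = 71/12.
E[α(G)] ≥ n − E[|E(G)|] = 143 − 71/12 = 1645/12.
Numerically: ≈ 137.08333.
(This is only a lower bound; the true E[α(G)] may be larger.)

E[α(G)] ≥ 1645/12 ≈ 137.08333.


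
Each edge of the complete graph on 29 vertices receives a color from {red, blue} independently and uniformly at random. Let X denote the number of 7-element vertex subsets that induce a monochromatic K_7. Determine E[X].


Let X = Σ_S X_S over the C(29, 7) = 1560780 subsets S of size 7, where X_S = 1 if the K_7 on S is monochromatic.
For a fixed S, the K_7 on S has C(7, 2) = 21 edges. P[all 21 edges red] = (1/2)^21, and likewise for blue, so P[monochromatic] = 2·(1/2)^21 = 2^{1 − 21} = 1/1048576.
By linearity: E[X] = C(29, 7) · 2^{1 − 21} = 1560780 · 1/1048576 = 390195/262144.
Numerically: E[X] ≈ 1.488476.

E[X] = C(29,7)·2^(1−C(7,2)) = 390195/262144 ≈ 1.488476.


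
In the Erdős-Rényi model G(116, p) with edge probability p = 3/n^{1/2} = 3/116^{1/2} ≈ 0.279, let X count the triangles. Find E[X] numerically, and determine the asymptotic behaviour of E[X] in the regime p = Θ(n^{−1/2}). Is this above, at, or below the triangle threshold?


Number of potential triangles: C(116, 3) = 253460.
Each occurs with probability p³ ≈ (0.279)³ ≈ 2.16111e-02.
By linearity: E[X] = C(116, 3)·p³ ≈ 253460 · 2.16111e-02 ≈ 5477.548.
Since α = 1/2 < 1, p = c/n^{1/2} ≫ 1/n is above the triangle threshold p ~ 1/n. Asymptotically E[X] ~ (c³/6)·n^{3(1−α)} = (3³/6)·n^{1.5} → ∞; triangles are abundant w.h.p.

E[X] ≈ 5477.548; in regime p = Θ(1/n^{1/2}) E[X] diverges (above the triangle threshold p ~ 1/n).


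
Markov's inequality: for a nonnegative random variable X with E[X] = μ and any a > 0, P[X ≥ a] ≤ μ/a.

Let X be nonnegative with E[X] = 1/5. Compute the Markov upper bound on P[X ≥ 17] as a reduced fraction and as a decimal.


μ = E[X] = 1/5, a = 17.
Markov: P[X ≥ 17] ≤ μ/a = (1/5)/17 = 1/85.
Numerically: ≈ 0.0118.
(Since a = 17 > μ = 0.2000, the bound 1/85 is < 1 and informative.)

P[X ≥ 17] ≤ 1/85 ≈ 0.0118.


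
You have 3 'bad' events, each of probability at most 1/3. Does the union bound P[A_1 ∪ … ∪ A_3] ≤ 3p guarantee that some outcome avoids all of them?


Union bound: P[∪_{i=1}^{3} A_i] ≤ Σ_i P[A_i] ≤ 3·p = 3·(1/3) = 1.
Numerically: 1 ≈ 1.0000.
Is 1 < 1? NO.
Since the bound 1 is ≥ 1, the union bound is uninformative here; it does NOT by itself certify existence.

3·p = 1 ≈ 1.0000; existence NOT certified by the union bound.


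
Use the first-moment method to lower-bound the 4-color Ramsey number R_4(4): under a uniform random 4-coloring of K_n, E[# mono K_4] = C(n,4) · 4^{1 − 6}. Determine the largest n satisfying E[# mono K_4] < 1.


We need C(n, 4) · 4^{1 − 6} < 1, i.e. C(n, 4) < 4^{6 − 1} = 1024.
Check values of n near the boundary:
  n = 9: C(9, 4) = 126; 126 < 1024? YES
  n = 10: C(10, 4) = 210; 210 < 1024? YES
  n = 11: C(11, 4) = 330; 330 < 1024? YES
  n = 12: C(12, 4) = 495; 495 < 1024? YES
  n = 13: C(13, 4) = 715; 715 < 1024? YES
  n = 14: C(14, 4) = 1001; 1001 < 1024? YES
  n = 15: C(15, 4) = 1365; 1365 < 1024? NO
  n = 16: C(16, 4) = 1820; 1820 < 1024? NO
  n = 17: C(17, 4) = 2380; 2380 < 1024? NO
The largest n with C(n, 4) < 1024 is n = 14 (where E[X] = 1001/1024 ≈ 0.9775). Hence R_4(4) > 14, i.e. R_4(4) ≥ 15.

Largest n = 14; hence R_4(4) > 14.


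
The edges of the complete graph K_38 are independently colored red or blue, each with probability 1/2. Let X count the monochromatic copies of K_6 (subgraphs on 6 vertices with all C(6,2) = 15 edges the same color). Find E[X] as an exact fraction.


Let X = Σ_S X_S over the C(38, 6) = 2760681 subsets S of size 6, where X_S = 1 if the K_6 on S is monochromatic.
For a fixed S, the K_6 on S has C(6, 2) = 15 edges. P[all 15 edges red] = (1/2)^15, and likewise for blue, so P[monochromatic] = 2·(1/2)^15 = 2^{1 − 15} = 1/16384.
By linearity of expectation: E[X] = C(38, 6) · 2^{1 − 15} = 2760681 · 1/16384 = 2760681/16384.
Numerically: E[X] ≈ 168.498596.

E[X] = C(38,6)·2^(1−C(6,2)) = 2760681/16384 ≈ 168.498596.


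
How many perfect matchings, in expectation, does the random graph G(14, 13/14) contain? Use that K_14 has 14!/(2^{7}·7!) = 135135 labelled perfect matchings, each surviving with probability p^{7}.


K_14 has 14!/(2^{7}·7!) = 135135 labelled perfect matchings.
For each such perfect matching H, let X_H = 1 if all 7 edges of H are present in G. Then P[X_H = 1] = p^{7} = (13/14)^{7} = 62748517/105413504.
By linearity: E[X] = Σ_H E[X_H] = 135135 · p^{7} = 135135 · 62748517/105413504 = 1211360120685/15059072.
Numerically: E[X] ≈ 80440.6.

E[X] = 135135 · (13/14)^{7} = 1211360120685/15059072 ≈ 80440.6.


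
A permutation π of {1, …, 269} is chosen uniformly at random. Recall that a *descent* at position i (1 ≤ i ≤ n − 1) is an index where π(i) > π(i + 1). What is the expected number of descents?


Write X = Σ X_I over i = 1, …, 268, with X_I the indicator of one descent.
There are 268 indicators.
For each fixed i, the pair (π(i), π(i+1)) is a uniformly random ordered pair of distinct values from {1, …, 269}; by symmetry P[π(i) > π(i+1)] = 1/2.
By linearity: E[X] = 268 · (1/2) = (269 − 1) · (1/2) = 134 ≈ 134.000.

E[X] = 134 = 134.000.


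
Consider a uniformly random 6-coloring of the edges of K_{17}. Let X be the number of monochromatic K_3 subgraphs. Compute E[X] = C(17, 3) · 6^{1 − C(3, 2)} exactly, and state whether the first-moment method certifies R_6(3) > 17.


E[X] = C(17, 3) · 6^{1 − 3} = 680 · 6^{−2} = 680/36.
As a reduced fraction: E[X] = 170/9 ≈ 18.88889.
Is E[X] < 1? NO.
Since E[X] ≥ 1, the first-moment bound is inconclusive at n = 17; it does NOT by itself certify R_6(3) > 17.

E[X] = 170/9 ≈ 18.88889; E[X] ≥ 1; first-moment method inconclusive here.


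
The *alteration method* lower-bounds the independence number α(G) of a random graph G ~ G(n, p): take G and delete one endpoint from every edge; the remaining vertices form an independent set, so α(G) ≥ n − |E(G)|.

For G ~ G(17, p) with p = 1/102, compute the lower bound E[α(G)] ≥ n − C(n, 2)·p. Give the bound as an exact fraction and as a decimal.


E[|E(G)|] = C(17, 2)·p = 136 · (1/102) = 4/3.
E[α(G)] ≥ n − E[|E(G)|] = 17 − 4/3 = 47/3.
Numerically: ≈ 15.666667.
(This is only a lower bound; the true E[α(G)] may be larger.)

E[α(G)] ≥ 47/3 ≈ 15.666667.


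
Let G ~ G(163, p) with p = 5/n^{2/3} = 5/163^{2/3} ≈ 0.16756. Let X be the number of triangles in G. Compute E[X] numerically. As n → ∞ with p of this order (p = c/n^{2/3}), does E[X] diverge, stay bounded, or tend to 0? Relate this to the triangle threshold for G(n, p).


Number of potential triangles: C(163, 3) = 708561.
Each occurs with probability p³ ≈ (0.16756)³ ≈ 4.7047311e-03.
By linearity: E[X] = C(163, 3)·p³ ≈ 708561 · 4.7047311e-03 ≈ 3333.58896.
Since α = 2/3 < 1, p = c/n^{2/3} ≫ 1/n is above the triangle threshold p ~ 1/n. Asymptotically E[X] ~ (c³/6)·n^{3(1−α)} = (5³/6)·n^{1} → ∞; triangles are abundant w.h.p.

E[X] ≈ 3333.58896; in regime p = Θ(1/n^{2/3}) E[X] diverges (above the triangle threshold p ~ 1/n).


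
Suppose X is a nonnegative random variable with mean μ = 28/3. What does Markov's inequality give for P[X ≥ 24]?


μ = E[X] = 28/3, a = 24.
Markov: P[X ≥ 24] ≤ μ/a = (28/3)/24 = 7/18.
Numerically: ≈ 0.388889.
(Since a = 24 > μ = 9.333333, the bound 7/18 is < 1 and informative.)

P[X ≥ 24] ≤ 7/18 ≈ 0.388889.


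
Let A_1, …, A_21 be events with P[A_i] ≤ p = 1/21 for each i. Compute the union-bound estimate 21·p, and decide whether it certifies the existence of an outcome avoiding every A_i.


Union bound: P[∪_{i=1}^{21} A_i] ≤ Σ_i P[A_i] ≤ 21·p = 21·(1/21) = 1.
Numerically: 1 ≈ 1.000.
Is 1 < 1? NO.
Since the bound 1 is ≥ 1, the union bound is uninformative here; it does NOT by itself certify existence.

21·p = 1 ≈ 1.000; existence NOT certified by the union bound.


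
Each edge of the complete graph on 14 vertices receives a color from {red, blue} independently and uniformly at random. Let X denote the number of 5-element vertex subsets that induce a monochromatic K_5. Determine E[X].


Let X = Σ_S X_S over the C(14, 5) = 2002 subsets S of size 5, where X_S = 1 if the K_5 on S is monochromatic.
For a fixed S, the K_5 on S has C(5, 2) = 10 edges. P[all 10 edges red] = (1/2)^10, and likewise for blue, so P[monochromatic] = 2·(1/2)^10 = 2^{1 − 10} = 1/512.
By linearity of expectation: E[X] = C(14, 5) · 2^{1 − 10} = 2002 · 1/512 = 1001/256.
Numerically: E[X] ≈ 3.91016.

E[X] = C(14,5)·2^(1−C(5,2)) = 1001/256 ≈ 3.91016.


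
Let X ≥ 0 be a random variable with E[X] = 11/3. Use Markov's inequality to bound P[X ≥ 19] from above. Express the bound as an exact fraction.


μ = E[X] = 11/3, a = 19.
Markov: P[X ≥ 19] ≤ μ/a = (11/3)/19 = 11/57.
Numerically: ≈ 0.1930.
(Since a = 19 > μ = 3.6667, the bound 11/57 is < 1 and informative.)

P[X ≥ 19] ≤ 11/57 ≈ 0.1930.


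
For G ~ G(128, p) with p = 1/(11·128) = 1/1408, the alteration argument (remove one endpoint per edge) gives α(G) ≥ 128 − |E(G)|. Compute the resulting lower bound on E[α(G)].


E[|E(G)|] = C(128, 2)·p = 8128 · (1/1408) = 127/22.
E[α(G)] ≥ n − E[|E(G)|] = 128 − 127/22 = 2689/22.
Numerically: ≈ 122.2273.
(This is only a lower bound; the true E[α(G)] may be larger.)

E[α(G)] ≥ 2689/22 ≈ 122.2273.


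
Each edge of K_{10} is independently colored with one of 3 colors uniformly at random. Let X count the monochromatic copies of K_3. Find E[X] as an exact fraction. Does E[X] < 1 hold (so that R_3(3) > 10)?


E[X] = C(10, 3) · 3^{1 − 3} = 120 · 3^{−2} = 120/9.
As a reduced fraction: E[X] = 40/3 ≈ 13.3333333.
Is E[X] < 1? NO.
Since E[X] ≥ 1, the first-moment bound is inconclusive at n = 10; it does NOT by itself certify R_3(3) > 10.

E[X] = 40/3 ≈ 13.3333333; E[X] ≥ 1; first-moment method inconclusive here.


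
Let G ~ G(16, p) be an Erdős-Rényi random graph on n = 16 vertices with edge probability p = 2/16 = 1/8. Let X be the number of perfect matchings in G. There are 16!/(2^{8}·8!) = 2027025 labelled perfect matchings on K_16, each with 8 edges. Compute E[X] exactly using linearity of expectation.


K_16 has 16!/(2^{8}·8!) = 2027025 labelled perfect matchings.
For each such perfect matching H, let X_H = 1 if all 8 edges of H are present in G. Then P[X_H = 1] = p^{8} = (1/8)^{8} = 1/16777216.
By linearity of expectation: E[X] = Σ_H E[X_H] = 2027025 · p^{8} = 2027025 · 1/16777216 = 2027025/16777216.
Numerically: E[X] ≈ 0.1208.

E[X] = 2027025 · (1/8)^{8} = 2027025/16777216 ≈ 0.1208.


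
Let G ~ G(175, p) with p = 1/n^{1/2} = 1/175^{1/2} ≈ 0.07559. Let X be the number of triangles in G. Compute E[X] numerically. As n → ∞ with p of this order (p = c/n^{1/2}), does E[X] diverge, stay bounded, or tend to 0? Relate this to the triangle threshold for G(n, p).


Number of potential triangles: C(175, 3) = 877975.
Each occurs with probability p³ ≈ (0.07559)³ ≈ 4.319594e-04.
By linearity: E[X] = C(175, 3)·p³ ≈ 877975 · 4.319594e-04 ≈ 379.2496.
Since α = 1/2 < 1, p = c/n^{1/2} ≫ 1/n is above the triangle threshold p ~ 1/n. Asymptotically E[X] ~ (c³/6)·n^{3(1−α)} = (1³/6)·n^{1.5} → ∞; triangles are abundant w.h.p.

E[X] ≈ 379.2496; in regime p = Θ(1/n^{1/2}) E[X] diverges (above the triangle threshold p ~ 1/n).


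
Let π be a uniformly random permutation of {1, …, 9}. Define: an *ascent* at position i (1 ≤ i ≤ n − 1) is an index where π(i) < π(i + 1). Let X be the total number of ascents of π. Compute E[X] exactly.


Write X = Σ X_I over i = 1, …, 8, with X_I the indicator of one ascent.
There are 8 indicators.
For each fixed i, the pair (π(i), π(i+1)) is a uniformly random ordered pair of distinct values from {1, …, 9}; by symmetry P[π(i) < π(i+1)] = 1/2.
By linearity: E[X] = 8 · (1/2) = (9 − 1) · (1/2) = 4 ≈ 4.000.

E[X] = 4 = 4.000.


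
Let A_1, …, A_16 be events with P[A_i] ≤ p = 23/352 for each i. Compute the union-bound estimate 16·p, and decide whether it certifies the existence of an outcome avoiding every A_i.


Union bound: P[∪_{i=1}^{16} A_i] ≤ Σ_i P[A_i] ≤ 16·p = 16·(23/352) = 23/22.
Numerically: 23/22 ≈ 1.04545.
Is 23/22 < 1? NO.
Since the bound 23/22 is ≥ 1, the union bound is uninformative here; it does NOT by itself certify existence.

16·p = 23/22 ≈ 1.04545; existence NOT certified by the union bound.


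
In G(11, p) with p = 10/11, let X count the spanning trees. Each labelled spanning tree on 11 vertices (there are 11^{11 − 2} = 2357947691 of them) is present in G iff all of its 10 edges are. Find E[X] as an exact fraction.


K_11 has 11^{11 − 2} = 2357947691 labelled spanning trees.
For each such spanning tree H, let X_H = 1 if all 10 edges of H are present in G. Then P[X_H = 1] = p^{10} = (10/11)^{10} = 10000000000/25937424601.
By linearity: E[X] = Σ_H E[X_H] = 2357947691 · p^{10} = 2357947691 · 10000000000/25937424601 = 10000000000/11.
Numerically: E[X] ≈ 9.09091e+08.

E[X] = 2357947691 · (10/11)^{10} = 10000000000/11 ≈ 9.09091e+08.


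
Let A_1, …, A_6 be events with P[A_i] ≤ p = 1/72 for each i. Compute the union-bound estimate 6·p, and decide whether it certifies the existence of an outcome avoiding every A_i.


Union bound: P[∪_{i=1}^{6} A_i] ≤ Σ_i P[A_i] ≤ 6·p = 6·(1/72) = 1/12.
Numerically: 1/12 ≈ 0.08333.
Is 1/12 < 1? YES.
Since P[∪ A_i] ≤ 1/12 < 1, the complement has P[∩ A_i^c] ≥ 1 − 1/12 = 11/12 > 0, so some outcome avoids every A_i.

6·p = 1/12 ≈ 0.08333; existence CERTIFIED by the union bound.


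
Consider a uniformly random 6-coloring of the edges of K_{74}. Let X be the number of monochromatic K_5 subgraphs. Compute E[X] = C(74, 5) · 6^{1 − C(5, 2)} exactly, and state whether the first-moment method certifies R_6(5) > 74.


E[X] = C(74, 5) · 6^{1 − 10} = 16108764 · 6^{−9} = 16108764/10077696.
As a reduced fraction: E[X] = 1342397/839808 ≈ 1.598457.
Is E[X] < 1? NO.
Since E[X] ≥ 1, the first-moment bound is inconclusive at n = 74; it does NOT by itself certify R_6(5) > 74.

E[X] = 1342397/839808 ≈ 1.598457; E[X] ≥ 1; first-moment method inconclusive here.


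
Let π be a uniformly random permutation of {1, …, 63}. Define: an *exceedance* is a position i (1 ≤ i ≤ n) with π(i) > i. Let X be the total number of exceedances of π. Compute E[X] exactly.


Write X = Σ_{i=1}^{63} X_i, where X_i = 1_{π(i) > i}.
For each fixed i, π(i) is uniform over {1, …, 63} (marginal of a uniform permutation), so P[π(i) > i] = (n − i)/n. Summing: Σ_{i=1}^{63} (n − i)/n = (0 + 1 + … + 62)/63 = 63(63 − 1)/(2·63) = (63 − 1)/2.
Hence E[X] = Σ_{i=1}^{63} (63 − i)/63 = 31 ≈ 31.000.

E[X] = 31 = 31.000.


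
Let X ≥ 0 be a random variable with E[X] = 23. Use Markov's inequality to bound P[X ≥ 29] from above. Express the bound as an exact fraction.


μ = E[X] = 23, a = 29.
Markov: P[X ≥ 29] ≤ μ/a = (23)/29 = 23/29.
Numerically: ≈ 0.7931.
(Since a = 29 > μ = 23.0000, the bound 23/29 is < 1 and informative.)

P[X ≥ 29] ≤ 23/29 ≈ 0.7931.


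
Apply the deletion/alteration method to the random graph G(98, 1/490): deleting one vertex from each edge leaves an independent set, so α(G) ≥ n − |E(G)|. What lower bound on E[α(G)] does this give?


E[|E(G)|] = C(98, 2)·p = 4753 · (1/490) = 97/10.
E[α(G)] ≥ n − E[|E(G)|] = 98 − 97/10 = 883/10.
Numerically: ≈ 88.300.
(This is only a lower bound; the true E[α(G)] may be larger.)

E[α(G)] ≥ 883/10 ≈ 88.300.


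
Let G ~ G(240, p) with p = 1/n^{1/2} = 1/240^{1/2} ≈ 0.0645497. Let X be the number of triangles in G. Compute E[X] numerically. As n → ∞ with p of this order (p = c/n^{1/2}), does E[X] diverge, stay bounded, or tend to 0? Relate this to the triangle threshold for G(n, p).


Number of potential triangles: C(240, 3) = 2275280.
Each occurs with probability p³ ≈ (0.0645497)³ ≈ 2.68957177e-04.
By linearity: E[X] = C(240, 3)·p³ ≈ 2275280 · 2.68957177e-04 ≈ 611.952885.
Since α = 1/2 < 1, p = c/n^{1/2} ≫ 1/n is above the triangle threshold p ~ 1/n. Asymptotically E[X] ~ (c³/6)·n^{3(1−α)} = (1³/6)·n^{1.5} → ∞; triangles are abundant w.h.p.

E[X] ≈ 611.952885; in regime p = Θ(1/n^{1/2}) E[X] diverges (above the triangle threshold p ~ 1/n).
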